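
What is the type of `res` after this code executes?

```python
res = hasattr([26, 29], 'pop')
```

hasattr() returns bool

bool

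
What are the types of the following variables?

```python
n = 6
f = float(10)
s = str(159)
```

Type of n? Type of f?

n is int; f is float

int, float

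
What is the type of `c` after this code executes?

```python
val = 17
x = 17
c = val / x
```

int / int always returns float in Python 3 (17 / 17 = 1)

float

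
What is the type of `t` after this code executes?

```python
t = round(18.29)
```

round() with no ndigits arg returns int

int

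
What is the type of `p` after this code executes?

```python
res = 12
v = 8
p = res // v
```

int // int returns int (12 // 8 = 1)

int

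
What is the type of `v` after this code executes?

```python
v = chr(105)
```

chr() returns str (single character)

str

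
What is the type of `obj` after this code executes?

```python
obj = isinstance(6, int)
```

isinstance() returns bool

bool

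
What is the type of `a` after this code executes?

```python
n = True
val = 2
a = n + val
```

bool + int returns int (True is 1, so 1 + 2 = 3)

int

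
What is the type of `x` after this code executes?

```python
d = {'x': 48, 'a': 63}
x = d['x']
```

Accessing dict[str, int] with key 'x' returns int value 48

int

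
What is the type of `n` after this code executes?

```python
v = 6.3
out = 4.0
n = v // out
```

float // float returns float (floor division preserves float type)

float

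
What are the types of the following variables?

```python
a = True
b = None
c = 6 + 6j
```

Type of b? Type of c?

b is NoneType; c is complex

NoneType, complex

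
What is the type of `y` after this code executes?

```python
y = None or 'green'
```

'or' with None returns the other value ('green', str)

str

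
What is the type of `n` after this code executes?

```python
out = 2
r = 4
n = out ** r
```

int ** positive int returns int (2 ** 4 = 16)

int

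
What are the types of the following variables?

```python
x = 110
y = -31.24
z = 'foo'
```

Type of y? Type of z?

y is float; z is str

float, str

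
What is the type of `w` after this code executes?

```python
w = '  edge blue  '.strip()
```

str.strip() returns str

str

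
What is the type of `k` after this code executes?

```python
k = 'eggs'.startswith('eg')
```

str.startswith() returns bool

bool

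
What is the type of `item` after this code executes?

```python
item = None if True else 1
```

Ternary: condition is True, if branch (None) taken → NoneType

NoneType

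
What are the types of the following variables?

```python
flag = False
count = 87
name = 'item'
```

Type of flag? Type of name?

flag is bool; name is str

bool, str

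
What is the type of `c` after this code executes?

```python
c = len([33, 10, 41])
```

len() always returns int

int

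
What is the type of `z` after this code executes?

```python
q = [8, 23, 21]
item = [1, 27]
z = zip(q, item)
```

zip() returns a zip iterator object

zip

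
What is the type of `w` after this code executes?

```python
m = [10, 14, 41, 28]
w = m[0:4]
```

Slicing a list always returns a list

list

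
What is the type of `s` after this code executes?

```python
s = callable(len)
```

callable() returns bool

bool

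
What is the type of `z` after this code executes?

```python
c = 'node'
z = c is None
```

'is' comparison returns bool

bool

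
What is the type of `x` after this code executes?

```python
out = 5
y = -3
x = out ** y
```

int ** negative int returns float

float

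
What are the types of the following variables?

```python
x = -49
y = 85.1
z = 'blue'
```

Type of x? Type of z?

x is int; z is str

int, str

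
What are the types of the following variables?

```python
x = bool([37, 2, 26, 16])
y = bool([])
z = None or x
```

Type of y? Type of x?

bool() returns bool; bool() returns bool

bool, bool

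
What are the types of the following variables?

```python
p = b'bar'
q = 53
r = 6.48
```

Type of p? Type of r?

p is bytes; r is float

bytes, float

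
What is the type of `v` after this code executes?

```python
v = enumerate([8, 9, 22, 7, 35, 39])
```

enumerate() returns an enumerate iterator object

enumerate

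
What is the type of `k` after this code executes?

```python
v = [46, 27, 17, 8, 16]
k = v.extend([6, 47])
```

list.extend() returns None

NoneType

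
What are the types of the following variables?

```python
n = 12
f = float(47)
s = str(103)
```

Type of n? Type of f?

n is int; f is float

int, float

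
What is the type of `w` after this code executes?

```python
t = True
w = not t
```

'not' always returns bool

bool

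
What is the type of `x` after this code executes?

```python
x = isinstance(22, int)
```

isinstance() returns bool

bool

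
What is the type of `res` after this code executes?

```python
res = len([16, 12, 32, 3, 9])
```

len() always returns int

int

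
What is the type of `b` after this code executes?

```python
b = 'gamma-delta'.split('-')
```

str.split() returns list

list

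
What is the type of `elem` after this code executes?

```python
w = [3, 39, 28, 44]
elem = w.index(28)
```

list.index() returns int

int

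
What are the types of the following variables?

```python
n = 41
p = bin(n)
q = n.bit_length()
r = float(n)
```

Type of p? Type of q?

bin() returns str; int.bit_length() returns int

str, int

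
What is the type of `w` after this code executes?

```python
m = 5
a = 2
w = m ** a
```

int ** positive int returns int (5 ** 2 = 25)

int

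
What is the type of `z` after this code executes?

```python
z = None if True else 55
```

Ternary: condition is True, if branch (None) taken → NoneType

NoneType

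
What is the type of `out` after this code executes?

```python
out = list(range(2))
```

list(range(...)) returns list

list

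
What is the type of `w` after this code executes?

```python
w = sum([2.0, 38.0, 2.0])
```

sum() of floats returns float

float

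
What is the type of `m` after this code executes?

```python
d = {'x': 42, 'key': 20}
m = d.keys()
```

.keys() returns a dict_keys view object

dict_keys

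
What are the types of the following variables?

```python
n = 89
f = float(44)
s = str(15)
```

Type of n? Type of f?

n is int; f is float

int, float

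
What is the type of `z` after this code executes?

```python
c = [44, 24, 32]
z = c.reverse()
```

list.reverse() returns None

NoneType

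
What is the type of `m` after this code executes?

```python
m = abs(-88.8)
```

abs() of float returns float

float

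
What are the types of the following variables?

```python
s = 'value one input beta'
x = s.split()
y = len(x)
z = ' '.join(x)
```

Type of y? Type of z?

len() returns int; str.join() returns str

int, str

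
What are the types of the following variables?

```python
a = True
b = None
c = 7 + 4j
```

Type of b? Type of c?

b is NoneType; c is complex

NoneType, complex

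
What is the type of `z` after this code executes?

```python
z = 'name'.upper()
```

str.upper() returns str

str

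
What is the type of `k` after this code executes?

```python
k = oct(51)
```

oct() returns str representation

str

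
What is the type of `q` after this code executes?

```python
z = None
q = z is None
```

'is' comparison returns bool

bool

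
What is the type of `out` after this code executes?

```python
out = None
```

None has type NoneType

NoneType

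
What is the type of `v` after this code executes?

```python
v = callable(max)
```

callable() returns bool

bool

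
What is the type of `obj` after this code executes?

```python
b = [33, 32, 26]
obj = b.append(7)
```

list.append() returns None (mutates in place)

NoneType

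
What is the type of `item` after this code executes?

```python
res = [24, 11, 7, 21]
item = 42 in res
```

'in' operator returns bool

bool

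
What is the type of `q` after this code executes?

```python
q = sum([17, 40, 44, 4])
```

sum() of ints returns int

int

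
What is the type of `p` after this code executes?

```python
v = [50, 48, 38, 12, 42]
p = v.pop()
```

list.pop() returns the popped element (int here)

int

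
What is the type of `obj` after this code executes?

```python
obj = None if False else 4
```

Ternary: condition is False, else branch (4) taken → int

int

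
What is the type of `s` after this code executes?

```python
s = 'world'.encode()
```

str.encode() returns bytes

bytes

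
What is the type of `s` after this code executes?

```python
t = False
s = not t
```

'not' always returns bool

bool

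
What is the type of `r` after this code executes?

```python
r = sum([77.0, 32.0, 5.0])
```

sum() of floats returns float

float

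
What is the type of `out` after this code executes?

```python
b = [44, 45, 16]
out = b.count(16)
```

list.count() returns int

int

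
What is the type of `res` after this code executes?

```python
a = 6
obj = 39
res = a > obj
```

Comparison operators return bool

bool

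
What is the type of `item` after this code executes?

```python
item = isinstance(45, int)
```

isinstance() returns bool

bool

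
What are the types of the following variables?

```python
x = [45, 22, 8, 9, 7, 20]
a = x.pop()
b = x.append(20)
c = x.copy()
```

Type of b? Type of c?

list.append() returns None; list.copy() returns list

NoneType, list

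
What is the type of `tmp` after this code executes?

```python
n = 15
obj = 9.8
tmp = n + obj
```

int + float returns float (15 + 9.8 = 24.8)

float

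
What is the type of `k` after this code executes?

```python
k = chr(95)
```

chr() returns str (single character)

str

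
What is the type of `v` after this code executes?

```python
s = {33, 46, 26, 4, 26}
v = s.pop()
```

Popping from a set of ints returns int

int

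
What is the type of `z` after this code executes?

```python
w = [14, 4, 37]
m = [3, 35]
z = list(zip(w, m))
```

list(zip(...)) returns a list of tuples

list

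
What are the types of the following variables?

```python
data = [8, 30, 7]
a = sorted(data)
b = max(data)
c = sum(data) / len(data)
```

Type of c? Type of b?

int / int returns float; max of ints returns int

float, int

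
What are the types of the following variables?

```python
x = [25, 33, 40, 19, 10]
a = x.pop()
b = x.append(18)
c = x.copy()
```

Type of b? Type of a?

list.append() returns None; list.pop() returns the element (int)

NoneType, int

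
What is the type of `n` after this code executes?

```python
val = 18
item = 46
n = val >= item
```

Comparison operators return bool

bool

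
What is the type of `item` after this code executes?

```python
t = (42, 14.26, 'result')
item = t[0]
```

Index 0 of tuple is 42 which is int

int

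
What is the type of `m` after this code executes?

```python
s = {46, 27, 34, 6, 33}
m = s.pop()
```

Popping from a set of ints returns int

int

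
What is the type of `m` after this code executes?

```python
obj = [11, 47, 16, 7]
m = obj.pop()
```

list.pop() returns the popped element (int here)

int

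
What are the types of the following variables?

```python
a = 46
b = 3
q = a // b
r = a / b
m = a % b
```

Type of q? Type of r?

int // int returns int; int / int returns float

int, float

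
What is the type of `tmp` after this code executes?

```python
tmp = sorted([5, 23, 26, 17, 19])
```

sorted() always returns list

list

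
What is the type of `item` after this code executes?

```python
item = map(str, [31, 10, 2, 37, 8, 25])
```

map() returns a map iterator object

map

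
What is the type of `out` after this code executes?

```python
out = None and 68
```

'and' returns first falsy value (None)

NoneType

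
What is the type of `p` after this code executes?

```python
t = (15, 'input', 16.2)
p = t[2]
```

Index 2 of tuple is 16.2 which is float

float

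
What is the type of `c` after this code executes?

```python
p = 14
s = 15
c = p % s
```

int % int returns int (14 % 15 = 14)

int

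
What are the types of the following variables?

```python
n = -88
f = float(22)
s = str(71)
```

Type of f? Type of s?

f is float; s is str

float, str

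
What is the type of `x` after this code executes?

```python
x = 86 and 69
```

'and' returns the last value when all truthy (69, which is int)

int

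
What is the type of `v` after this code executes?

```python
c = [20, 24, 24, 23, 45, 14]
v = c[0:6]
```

Slicing a list always returns a list

list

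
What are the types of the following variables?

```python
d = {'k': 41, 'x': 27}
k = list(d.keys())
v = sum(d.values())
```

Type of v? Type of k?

sum of int values returns int; list(...) returns list

int, list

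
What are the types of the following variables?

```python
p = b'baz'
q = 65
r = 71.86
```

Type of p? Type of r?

p is bytes; r is float

bytes, float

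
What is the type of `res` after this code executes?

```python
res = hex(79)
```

hex() returns str representation

str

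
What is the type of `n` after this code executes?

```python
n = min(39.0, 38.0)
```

min() of floats returns float

float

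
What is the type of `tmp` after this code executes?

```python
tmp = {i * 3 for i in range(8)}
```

A set comprehension {expr for x in iterable} produces a set

set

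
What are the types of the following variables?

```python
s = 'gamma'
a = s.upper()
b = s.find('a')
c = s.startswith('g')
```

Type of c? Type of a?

str.startswith() returns bool; str.upper() returns str

bool, str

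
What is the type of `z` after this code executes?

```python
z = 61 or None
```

'or' returns first truthy value (61, int)

int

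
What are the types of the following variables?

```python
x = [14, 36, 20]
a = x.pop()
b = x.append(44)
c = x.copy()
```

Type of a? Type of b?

list.pop() returns the element (int); list.append() returns None

int, NoneType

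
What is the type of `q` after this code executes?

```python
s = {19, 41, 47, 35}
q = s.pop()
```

Popping from a set of ints returns int

int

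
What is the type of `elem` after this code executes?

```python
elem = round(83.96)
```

round() with no ndigits arg returns int

int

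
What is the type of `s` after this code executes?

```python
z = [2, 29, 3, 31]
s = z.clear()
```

list.clear() returns None

NoneType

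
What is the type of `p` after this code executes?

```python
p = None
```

None has type NoneType

NoneType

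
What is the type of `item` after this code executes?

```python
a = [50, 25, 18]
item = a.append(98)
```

list.append() returns None (mutates in place)

NoneType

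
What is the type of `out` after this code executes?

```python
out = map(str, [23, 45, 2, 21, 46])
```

map() returns a map iterator object

map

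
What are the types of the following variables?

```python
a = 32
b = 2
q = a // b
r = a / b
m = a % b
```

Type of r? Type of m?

int / int returns float; int % int returns int

float, int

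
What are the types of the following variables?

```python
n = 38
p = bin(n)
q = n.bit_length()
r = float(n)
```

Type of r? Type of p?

float() returns float; bin() returns str

float, str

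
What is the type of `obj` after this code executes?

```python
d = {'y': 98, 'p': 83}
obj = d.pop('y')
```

dict.pop() returns the value (int)

int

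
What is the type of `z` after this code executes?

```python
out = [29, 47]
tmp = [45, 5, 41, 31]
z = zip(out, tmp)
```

zip() returns a zip iterator object

zip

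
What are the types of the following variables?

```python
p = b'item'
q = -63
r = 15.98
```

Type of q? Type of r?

q is int; r is float

int, float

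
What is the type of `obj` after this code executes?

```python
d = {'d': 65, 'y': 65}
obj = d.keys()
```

.keys() returns a dict_keys view object

dict_keys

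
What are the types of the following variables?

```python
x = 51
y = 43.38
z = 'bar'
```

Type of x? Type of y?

x is int; y is float

int, float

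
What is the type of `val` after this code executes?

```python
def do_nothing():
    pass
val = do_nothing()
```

A function with no return statement returns None

NoneType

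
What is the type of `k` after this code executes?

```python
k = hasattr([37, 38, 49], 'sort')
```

hasattr() returns bool

bool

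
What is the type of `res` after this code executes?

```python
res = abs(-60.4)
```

abs() of float returns float

float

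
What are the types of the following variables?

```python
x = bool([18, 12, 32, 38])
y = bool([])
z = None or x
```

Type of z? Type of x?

None or <bool> returns the bool; bool() returns bool

bool, bool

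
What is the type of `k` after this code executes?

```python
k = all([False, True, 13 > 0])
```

all() returns bool

bool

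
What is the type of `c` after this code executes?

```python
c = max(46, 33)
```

max() of ints returns int

int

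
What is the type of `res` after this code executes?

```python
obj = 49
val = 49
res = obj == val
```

Equality comparison returns bool

bool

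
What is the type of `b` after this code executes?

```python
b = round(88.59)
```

round() with no ndigits arg returns int

int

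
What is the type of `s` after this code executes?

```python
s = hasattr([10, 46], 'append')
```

hasattr() returns bool

bool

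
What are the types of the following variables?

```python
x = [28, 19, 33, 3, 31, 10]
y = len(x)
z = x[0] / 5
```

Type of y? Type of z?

len() returns int; int / int returns float

int, float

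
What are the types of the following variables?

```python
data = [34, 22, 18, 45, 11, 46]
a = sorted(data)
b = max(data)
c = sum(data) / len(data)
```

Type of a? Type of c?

sorted() returns list; int / int returns float

list, float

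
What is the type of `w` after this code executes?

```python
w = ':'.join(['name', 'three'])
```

str.join() returns str

str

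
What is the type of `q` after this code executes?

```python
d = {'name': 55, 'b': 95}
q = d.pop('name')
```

dict.pop() returns the value (int)

int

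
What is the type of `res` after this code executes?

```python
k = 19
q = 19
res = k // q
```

int // int returns int (19 // 19 = 1)

int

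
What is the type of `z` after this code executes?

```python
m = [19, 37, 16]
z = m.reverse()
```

list.reverse() returns None

NoneType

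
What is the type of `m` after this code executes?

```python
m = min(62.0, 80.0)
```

min() of floats returns float

float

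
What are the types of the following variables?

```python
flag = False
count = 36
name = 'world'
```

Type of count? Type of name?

count is int; name is str

int, str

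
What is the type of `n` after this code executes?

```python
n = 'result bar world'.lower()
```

str.lower() returns str

str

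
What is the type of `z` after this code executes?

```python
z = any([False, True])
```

any() returns bool

bool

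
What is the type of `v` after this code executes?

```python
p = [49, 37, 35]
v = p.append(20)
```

list.append() returns None (mutates in place)

NoneType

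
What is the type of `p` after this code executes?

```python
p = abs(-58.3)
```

abs() of float returns float

float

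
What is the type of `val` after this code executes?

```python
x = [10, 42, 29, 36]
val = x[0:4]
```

Slicing a list always returns a list

list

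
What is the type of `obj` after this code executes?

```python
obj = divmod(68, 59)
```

divmod() returns a tuple (quotient, remainder)

tuple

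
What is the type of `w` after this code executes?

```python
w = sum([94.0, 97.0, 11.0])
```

sum() of floats returns float

float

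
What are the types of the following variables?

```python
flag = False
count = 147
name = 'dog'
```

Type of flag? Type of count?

flag is bool; count is int

bool, int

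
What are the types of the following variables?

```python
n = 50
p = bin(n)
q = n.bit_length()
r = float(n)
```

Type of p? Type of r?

bin() returns str; float() returns float

str, float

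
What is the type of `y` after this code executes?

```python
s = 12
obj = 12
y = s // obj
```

int // int returns int (12 // 12 = 1)

int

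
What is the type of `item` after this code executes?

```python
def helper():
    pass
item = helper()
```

A function with no return statement returns None

NoneType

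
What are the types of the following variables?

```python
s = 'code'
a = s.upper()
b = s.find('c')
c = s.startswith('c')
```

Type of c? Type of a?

str.startswith() returns bool; str.upper() returns str

bool, str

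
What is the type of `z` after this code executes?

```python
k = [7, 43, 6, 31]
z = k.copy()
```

list.copy() returns list

list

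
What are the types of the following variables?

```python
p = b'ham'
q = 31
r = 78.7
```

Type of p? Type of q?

p is bytes; q is int

bytes, int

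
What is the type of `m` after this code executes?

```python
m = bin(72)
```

bin() returns str representation

str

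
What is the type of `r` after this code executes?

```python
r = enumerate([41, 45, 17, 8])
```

enumerate() returns an enumerate iterator object

enumerate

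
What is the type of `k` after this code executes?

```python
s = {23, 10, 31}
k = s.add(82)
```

set.add() returns None (mutates in place)

NoneType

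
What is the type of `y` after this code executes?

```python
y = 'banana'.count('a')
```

str.count() returns int

int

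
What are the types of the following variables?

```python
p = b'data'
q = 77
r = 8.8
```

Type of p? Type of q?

p is bytes; q is int

bytes, int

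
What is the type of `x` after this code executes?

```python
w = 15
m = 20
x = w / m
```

int / int always returns float in Python 3 (15 / 20 = 0.75)

float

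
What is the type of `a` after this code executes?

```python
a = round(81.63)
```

round() with no ndigits arg returns int

int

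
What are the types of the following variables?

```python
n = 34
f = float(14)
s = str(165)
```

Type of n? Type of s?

n is int; s is str

int, str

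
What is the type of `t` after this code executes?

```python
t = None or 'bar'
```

'or' with None returns the other value ('bar', str)

str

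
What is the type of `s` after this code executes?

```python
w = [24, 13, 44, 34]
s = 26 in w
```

'in' operator returns bool

bool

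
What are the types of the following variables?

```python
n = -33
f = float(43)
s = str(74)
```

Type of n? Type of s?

n is int; s is str

int, str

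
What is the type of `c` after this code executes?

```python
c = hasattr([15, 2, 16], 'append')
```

hasattr() returns bool

bool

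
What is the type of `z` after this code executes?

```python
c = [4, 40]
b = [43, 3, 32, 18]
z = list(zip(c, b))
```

list(zip(...)) returns a list of tuples

list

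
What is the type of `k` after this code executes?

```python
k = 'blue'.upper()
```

str.upper() returns str

str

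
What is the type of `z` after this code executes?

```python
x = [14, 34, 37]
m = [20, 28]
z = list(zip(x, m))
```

list(zip(...)) returns a list of tuples

list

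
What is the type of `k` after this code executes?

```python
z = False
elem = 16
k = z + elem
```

bool + int returns int (False is 0, so 0 + 16 = 16)

int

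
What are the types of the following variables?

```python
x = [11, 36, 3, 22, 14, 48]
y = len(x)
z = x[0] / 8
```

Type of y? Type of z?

len() returns int; int / int returns float

int, float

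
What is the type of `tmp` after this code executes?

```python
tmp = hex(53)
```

hex() returns str representation

str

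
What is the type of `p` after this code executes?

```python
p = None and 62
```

'and' returns first falsy value (None)

NoneType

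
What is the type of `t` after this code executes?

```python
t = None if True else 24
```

Ternary: condition is True, if branch (None) taken → NoneType

NoneType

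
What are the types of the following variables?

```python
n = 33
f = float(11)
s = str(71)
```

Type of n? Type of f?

n is int; f is float

int, float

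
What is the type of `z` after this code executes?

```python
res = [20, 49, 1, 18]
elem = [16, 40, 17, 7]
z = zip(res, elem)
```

zip() returns a zip iterator object

zip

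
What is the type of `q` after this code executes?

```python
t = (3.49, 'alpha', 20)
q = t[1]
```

Index 1 of tuple is 'alpha' which is str

str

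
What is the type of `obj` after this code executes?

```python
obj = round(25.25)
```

round() with no ndigits arg returns int

int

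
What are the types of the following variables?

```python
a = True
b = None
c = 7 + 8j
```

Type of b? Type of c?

b is NoneType; c is complex

NoneType, complex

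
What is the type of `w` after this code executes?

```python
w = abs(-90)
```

abs() of int returns int

int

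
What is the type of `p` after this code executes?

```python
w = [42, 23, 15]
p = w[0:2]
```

Slicing a list always returns a list

list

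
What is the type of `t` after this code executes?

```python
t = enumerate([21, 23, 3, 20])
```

enumerate() returns an enumerate iterator object

enumerate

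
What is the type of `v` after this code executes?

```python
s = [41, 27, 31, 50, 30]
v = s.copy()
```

list.copy() returns list

list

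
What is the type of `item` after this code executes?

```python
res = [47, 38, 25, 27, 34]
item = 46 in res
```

'in' operator returns bool

bool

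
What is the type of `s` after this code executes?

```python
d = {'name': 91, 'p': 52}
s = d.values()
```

.values() returns a dict_values view object

dict_values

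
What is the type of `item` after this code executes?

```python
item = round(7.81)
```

round() with no ndigits arg returns int

int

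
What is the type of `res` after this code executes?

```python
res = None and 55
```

'and' returns first falsy value (None)

NoneType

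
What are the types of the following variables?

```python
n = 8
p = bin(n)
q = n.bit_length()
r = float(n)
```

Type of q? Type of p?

int.bit_length() returns int; bin() returns str

int, str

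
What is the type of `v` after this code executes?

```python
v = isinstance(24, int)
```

isinstance() returns bool

bool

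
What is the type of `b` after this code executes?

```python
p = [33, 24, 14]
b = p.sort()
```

list.sort() returns None (sorts in place)

NoneType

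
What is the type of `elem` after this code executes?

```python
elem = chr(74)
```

chr() returns str (single character)

str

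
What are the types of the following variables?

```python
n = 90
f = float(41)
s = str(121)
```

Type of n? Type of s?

n is int; s is str

int, str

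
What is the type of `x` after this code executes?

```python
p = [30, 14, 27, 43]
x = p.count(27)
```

list.count() returns int

int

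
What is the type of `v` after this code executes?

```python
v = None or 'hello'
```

'or' with None returns the other value ('hello', str)

str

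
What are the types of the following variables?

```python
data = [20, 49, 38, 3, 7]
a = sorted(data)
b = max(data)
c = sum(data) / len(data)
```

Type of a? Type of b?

sorted() returns list; max of ints returns int

list, int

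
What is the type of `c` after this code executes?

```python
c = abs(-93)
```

abs() of int returns int

int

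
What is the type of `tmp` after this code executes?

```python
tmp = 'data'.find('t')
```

str.find() returns int (index, or -1)

int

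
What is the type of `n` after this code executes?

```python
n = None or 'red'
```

'or' with None returns the other value ('red', str)

str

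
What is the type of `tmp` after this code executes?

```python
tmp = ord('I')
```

ord() returns int (Unicode code point)

int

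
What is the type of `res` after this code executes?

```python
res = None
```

None has type NoneType

NoneType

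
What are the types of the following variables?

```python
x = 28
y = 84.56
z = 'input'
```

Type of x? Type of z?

x is int; z is str

int, str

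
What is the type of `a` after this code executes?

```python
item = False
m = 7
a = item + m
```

bool + int returns int (False is 0, so 0 + 7 = 7)

int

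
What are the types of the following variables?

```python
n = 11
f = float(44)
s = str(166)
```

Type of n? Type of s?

n is int; s is str

int, str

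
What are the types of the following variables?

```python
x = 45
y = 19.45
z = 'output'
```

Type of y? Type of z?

y is float; z is str

float, str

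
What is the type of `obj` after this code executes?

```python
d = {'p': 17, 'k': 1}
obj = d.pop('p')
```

dict.pop() returns the value (int)

int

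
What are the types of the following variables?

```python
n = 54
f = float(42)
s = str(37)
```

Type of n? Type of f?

n is int; f is float

int, float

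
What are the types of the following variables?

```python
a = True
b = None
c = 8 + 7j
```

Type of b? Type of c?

b is NoneType; c is complex

NoneType, complex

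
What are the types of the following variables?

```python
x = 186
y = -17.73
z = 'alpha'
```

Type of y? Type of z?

y is float; z is str

float, str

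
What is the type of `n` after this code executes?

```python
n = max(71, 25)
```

max() of ints returns int

int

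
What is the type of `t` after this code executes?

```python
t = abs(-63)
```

abs() of int returns int

int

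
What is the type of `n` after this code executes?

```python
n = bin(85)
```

bin() returns str representation

str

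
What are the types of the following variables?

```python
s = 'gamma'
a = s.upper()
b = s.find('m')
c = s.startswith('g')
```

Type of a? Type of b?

str.upper() returns str; str.find() returns int

str, int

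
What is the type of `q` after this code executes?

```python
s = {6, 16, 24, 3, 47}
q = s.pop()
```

Popping from a set of ints returns int

int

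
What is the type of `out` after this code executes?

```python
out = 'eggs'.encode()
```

str.encode() returns bytes

bytes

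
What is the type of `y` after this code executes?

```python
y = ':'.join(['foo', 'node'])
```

str.join() returns str

str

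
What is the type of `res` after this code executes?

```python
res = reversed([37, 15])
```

reversed() on a list returns a list_reverseiterator

list_reverseiterator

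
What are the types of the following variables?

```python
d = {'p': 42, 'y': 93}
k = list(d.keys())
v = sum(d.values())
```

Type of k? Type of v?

list(...) returns list; sum of int values returns int

list, int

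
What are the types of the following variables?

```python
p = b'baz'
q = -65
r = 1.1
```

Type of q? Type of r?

q is int; r is float

int, float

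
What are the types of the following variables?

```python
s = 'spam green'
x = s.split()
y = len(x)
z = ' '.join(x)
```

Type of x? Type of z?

str.split() returns list; str.join() returns str

list, str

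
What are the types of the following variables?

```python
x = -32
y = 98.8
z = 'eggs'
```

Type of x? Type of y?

x is int; y is float

int, float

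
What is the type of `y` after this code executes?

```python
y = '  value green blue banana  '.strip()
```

str.strip() returns str

str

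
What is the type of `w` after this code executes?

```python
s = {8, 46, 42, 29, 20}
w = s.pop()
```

Popping from a set of ints returns int

int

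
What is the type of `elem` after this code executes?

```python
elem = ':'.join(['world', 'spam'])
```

str.join() returns str

str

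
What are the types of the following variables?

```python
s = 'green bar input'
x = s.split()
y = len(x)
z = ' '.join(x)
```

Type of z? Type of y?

str.join() returns str; len() returns int

str, int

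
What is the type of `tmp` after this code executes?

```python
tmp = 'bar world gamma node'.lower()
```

str.lower() returns str

str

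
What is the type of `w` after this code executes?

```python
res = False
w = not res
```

'not' always returns bool

bool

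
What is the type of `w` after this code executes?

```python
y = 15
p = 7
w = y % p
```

int % int returns int (15 % 7 = 1)

int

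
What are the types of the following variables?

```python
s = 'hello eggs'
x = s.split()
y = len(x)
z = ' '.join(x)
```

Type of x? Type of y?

str.split() returns list; len() returns int

list, int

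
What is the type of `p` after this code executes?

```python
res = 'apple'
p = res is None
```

'is' comparison returns bool

bool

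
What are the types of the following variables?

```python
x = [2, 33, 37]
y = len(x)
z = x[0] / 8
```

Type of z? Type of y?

int / int returns float; len() returns int

float, int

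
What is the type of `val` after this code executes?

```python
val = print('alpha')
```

print() returns None

NoneType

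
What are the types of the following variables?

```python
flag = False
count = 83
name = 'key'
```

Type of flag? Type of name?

flag is bool; name is str

bool, str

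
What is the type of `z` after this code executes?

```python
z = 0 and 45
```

'and' returns the first falsy value (0, which is int)

int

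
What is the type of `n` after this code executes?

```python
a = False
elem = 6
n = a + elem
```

bool + int returns int (False is 0, so 0 + 6 = 6)

int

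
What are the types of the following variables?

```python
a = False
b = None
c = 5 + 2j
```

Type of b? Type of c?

b is NoneType; c is complex

NoneType, complex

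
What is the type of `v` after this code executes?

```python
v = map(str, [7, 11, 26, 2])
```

map() returns a map iterator object

map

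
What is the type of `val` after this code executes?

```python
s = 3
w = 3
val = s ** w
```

int ** positive int returns int (3 ** 3 = 27)

int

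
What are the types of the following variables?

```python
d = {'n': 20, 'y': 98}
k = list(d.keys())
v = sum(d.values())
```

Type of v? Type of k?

sum of int values returns int; list(...) returns list

int, list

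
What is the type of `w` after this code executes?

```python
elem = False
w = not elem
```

'not' always returns bool

bool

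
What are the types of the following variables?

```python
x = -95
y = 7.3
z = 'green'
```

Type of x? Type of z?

x is int; z is str

int, str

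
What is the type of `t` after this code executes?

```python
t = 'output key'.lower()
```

str.lower() returns str

str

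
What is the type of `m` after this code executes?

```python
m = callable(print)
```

callable() returns bool

bool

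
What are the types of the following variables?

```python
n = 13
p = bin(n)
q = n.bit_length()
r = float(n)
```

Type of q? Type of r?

int.bit_length() returns int; float() returns float

int, float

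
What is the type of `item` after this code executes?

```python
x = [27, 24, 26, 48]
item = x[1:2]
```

Slicing a list always returns a list

list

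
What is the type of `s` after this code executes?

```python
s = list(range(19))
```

list(range(...)) returns list

list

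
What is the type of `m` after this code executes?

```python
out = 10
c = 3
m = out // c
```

int // int returns int (10 // 3 = 3)

int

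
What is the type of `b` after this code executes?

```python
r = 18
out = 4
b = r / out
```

int / int always returns float in Python 3 (18 / 4 = 4.5)

float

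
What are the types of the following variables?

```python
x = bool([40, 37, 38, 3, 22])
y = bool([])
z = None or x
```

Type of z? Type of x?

None or <bool> returns the bool; bool() returns bool

bool, bool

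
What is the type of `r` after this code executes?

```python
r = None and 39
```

'and' returns first falsy value (None)

NoneType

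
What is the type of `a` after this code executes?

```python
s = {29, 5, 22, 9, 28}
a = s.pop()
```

Popping from a set of ints returns int

int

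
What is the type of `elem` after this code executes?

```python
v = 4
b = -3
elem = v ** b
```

int ** negative int returns float

float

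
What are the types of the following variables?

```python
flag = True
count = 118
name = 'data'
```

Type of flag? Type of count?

flag is bool; count is int

bool, int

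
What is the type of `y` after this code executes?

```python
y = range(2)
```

range() returns a range object

range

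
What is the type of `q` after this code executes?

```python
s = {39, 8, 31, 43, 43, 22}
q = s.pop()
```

Popping from a set of ints returns int

int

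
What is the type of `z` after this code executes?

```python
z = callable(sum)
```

callable() returns bool

bool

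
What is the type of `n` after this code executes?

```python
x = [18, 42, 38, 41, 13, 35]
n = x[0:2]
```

Slicing a list always returns a list

list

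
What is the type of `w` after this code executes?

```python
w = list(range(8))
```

list(range(...)) returns list

list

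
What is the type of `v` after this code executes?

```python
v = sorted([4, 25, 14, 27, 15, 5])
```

sorted() always returns list

list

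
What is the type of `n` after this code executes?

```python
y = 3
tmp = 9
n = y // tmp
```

int // int returns int (3 // 9 = 0)

int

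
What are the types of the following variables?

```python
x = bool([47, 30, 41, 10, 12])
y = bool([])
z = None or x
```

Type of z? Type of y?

None or <bool> returns the bool; bool() returns bool

bool, bool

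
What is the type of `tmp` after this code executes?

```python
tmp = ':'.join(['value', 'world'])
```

str.join() returns str

str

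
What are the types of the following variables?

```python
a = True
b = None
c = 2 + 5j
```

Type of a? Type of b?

a is bool; b is NoneType

bool, NoneType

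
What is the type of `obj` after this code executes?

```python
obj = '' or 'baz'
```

'or' returns first truthy value ('baz', which is str)

str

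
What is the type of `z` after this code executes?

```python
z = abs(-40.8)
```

abs() of float returns float

float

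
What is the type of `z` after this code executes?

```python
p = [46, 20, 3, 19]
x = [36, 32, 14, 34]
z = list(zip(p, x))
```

list(zip(...)) returns a list of tuples

list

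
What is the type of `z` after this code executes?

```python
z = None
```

None has type NoneType

NoneType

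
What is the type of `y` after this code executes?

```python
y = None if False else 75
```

Ternary: condition is False, else branch (75) taken → int

int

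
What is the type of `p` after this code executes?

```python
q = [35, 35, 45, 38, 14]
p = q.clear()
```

list.clear() returns None

NoneType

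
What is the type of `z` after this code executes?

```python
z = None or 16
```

'or' with None returns the other value (16, int)

int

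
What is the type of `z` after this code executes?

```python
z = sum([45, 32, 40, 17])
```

sum() of ints returns int

int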